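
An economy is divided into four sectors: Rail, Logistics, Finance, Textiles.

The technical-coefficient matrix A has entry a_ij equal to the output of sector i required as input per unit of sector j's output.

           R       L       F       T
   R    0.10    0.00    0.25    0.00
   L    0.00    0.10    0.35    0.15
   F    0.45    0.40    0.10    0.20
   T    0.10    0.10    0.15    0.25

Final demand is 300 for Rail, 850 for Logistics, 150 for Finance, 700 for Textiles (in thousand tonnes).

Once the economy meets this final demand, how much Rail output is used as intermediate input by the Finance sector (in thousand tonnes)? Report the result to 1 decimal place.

z_RF = 452.6

I − A =
  [   0.90     0.00    -0.25     0.00]
  [   0.00     0.90    -0.35    -0.15]
  [  -0.45    -0.40     0.90    -0.20]
  [  -0.10    -0.10    -0.15     0.75]
Compute the cofactors C_ij = (−1)^(i+j)·(3×3 minor ij) of I−A; the adjugate is their transpose:
adj(I−A) = Cᵀ =
  [ 0.446000   0.080000   0.165000   0.060000]
  [ 0.148750   0.491125   0.260250   0.167625]
  [ 0.321000   0.288000   0.594000   0.216000]
  [ 0.143500   0.133750   0.175500   0.501750]
det(I−A) = Σ_j (I−A)_1j·C_1j = (0.90)(0.446000) + (0.00)(0.148750) + (-0.25)(0.321000) + (0.00)(0.143500) = 0.32115
(I − A)⁻¹ = adj(I−A) / det(I−A) ≈
  [   1.3888     0.2491     0.5138     0.1868]
  [   0.4632     1.5293     0.8104     0.5220]
  [   0.9995     0.8968     1.8496     0.6726]
  [   0.4468     0.4165     0.5465     1.5624]
First solve x = (I − A)⁻¹ d = adj(I−A)·d / det(I−A); in particular x_F = (0.321000·300 + 0.288000·850 + 0.594000·150 + 0.216000·700) / 0.32115 = 581.40 / 0.32115 ≈ 1810.369.
Intermediate flow from R to F: z_RF = a_RF · x_F = 0.25 × 581.40 / 0.32115 = 145.35 / 0.32115 ≈ 452.6.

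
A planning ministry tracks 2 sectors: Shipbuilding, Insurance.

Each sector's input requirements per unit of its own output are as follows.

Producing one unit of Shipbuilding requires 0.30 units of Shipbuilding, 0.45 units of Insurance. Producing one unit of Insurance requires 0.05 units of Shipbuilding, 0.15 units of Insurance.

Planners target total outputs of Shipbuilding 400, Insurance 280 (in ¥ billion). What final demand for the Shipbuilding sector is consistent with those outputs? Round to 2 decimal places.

d_S = 266.00

I − A =
  [   0.70    -0.05]
  [  -0.45     0.85]
d = (I − A) x:
  d_S = (+0.70)·400 + (-0.05)·280 = 266.00
  d_I = (-0.45)·400 + (+0.85)·280 = 58.00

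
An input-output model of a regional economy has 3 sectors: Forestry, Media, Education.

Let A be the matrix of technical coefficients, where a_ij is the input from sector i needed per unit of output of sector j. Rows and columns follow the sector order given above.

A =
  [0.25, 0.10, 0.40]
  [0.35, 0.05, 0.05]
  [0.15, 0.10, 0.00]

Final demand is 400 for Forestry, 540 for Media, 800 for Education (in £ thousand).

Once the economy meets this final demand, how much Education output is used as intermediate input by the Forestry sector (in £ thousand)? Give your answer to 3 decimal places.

z_31 = 189.767

I − A =
  [   0.75    -0.10    -0.40]
  [  -0.35     0.95    -0.05]
  [  -0.15    -0.10     1.00]
Cofactors of I−A, C_ij = (−1)^(i+j)·(minor ij) (rows/columns in the sector order above):
  C_11 = (0.95)(1.00) − (-0.05)(-0.10) = 0.9450
  C_12 = −[(-0.35)(1.00) − (-0.05)(-0.15)] = 0.3575
  C_13 = (-0.35)(-0.10) − (0.95)(-0.15) = 0.1775
  C_21 = −[(-0.10)(1.00) − (-0.40)(-0.10)] = 0.1400
  C_22 = (0.75)(1.00) − (-0.40)(-0.15) = 0.6900
  C_23 = −[(0.75)(-0.10) − (-0.10)(-0.15)] = 0.0900
  C_31 = (-0.10)(-0.05) − (-0.40)(0.95) = 0.3850
  C_32 = −[(0.75)(-0.05) − (-0.40)(-0.35)] = 0.1775
  C_33 = (0.75)(0.95) − (-0.10)(-0.35) = 0.6775
det(I−A) = Σ_j (I−A)_1j·C_1j = (0.75)(0.9450) + (-0.10)(0.3575) + (-0.40)(0.1775) = 0.6020
adj(I−A) = Cᵀ =
  [ 0.9450   0.1400   0.3850]
  [ 0.3575   0.6900   0.1775]
  [ 0.1775   0.0900   0.6775]
(I − A)⁻¹ = adj(I−A) / det(I−A) ≈
  [   1.5698     0.2326     0.6395]
  [   0.5939     1.1462     0.2949]
  [   0.2949     0.1495     1.1254]
First solve x = (I − A)⁻¹ d = adj(I−A)·d / det(I−A); in particular x_1 = (0.9450·400 + 0.1400·540 + 0.3850·800) / 0.6020 = 761.60 / 0.6020 ≈ 1265.11628.
Intermediate flow from 3 to 1: z_31 = a_31 · x_1 = 0.15 × 761.60 / 0.6020 = 114.24 / 0.6020 ≈ 189.767.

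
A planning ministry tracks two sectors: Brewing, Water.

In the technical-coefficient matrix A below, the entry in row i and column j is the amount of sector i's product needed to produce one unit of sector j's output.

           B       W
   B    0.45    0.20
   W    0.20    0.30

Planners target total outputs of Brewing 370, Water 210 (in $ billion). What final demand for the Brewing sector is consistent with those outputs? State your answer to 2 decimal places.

I − A =
  [   0.55    -0.20]
  [  -0.20     0.70]
d = (I − A) x:
  d_B = (+0.55)·370 + (-0.20)·210 = 161.50
  d_W = (-0.20)·370 + (+0.70)·210 = 73.00

d_B = 161.50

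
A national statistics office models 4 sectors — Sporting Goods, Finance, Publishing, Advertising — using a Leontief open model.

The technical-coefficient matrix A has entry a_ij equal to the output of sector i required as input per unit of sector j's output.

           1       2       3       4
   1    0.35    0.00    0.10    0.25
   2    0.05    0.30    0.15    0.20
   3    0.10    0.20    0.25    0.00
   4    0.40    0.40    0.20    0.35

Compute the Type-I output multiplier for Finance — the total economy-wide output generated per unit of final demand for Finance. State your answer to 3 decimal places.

I − A =
  [   0.65     0.00    -0.10    -0.25]
  [  -0.05     0.70    -0.15    -0.20]
  [  -0.10    -0.20     0.75     0.00]
  [  -0.40    -0.40    -0.20     0.65]
Compute the cofactors C_ij = (−1)^(i+j)·(3×3 minor ij) of I−A; the adjugate is their transpose:
adj(I−A) = Cᵀ =
  [ 0.253750   0.098000   0.087500   0.127750]
  [ 0.098125   0.230375   0.088125   0.108625]
  [ 0.060000   0.074500   0.168750   0.046000]
  [ 0.235000   0.225000   0.160000   0.313750]
det(I−A) = Σ_j (I−A)_1j·C_1j = (0.65)(0.253750) + (0.00)(0.098125) + (-0.10)(0.060000) + (-0.25)(0.235000) = 0.1001875
(I − A)⁻¹ = adj(I−A) / det(I−A) ≈
  [   2.5328     0.9782     0.8734     1.2751]
  [   0.9794     2.2994     0.8796     1.0842]
  [   0.5989     0.7436     1.6843     0.4591]
  [   2.3456     2.2458     1.5970     3.1316]
The output multiplier for sector j is the column-j sum of the Leontief inverse (I − A)⁻¹ = adj(I−A) / det(I−A).
Column 2 of adj(I−A): (0.098000, 0.230375, 0.074500, 0.225000); det(I−A) = 0.1001875.
m_2 = (0.098000 + 0.230375 + 0.074500 + 0.225000) / 0.1001875 = 0.627875 / 0.1001875 ≈ 6.267.

m_2 = 6.267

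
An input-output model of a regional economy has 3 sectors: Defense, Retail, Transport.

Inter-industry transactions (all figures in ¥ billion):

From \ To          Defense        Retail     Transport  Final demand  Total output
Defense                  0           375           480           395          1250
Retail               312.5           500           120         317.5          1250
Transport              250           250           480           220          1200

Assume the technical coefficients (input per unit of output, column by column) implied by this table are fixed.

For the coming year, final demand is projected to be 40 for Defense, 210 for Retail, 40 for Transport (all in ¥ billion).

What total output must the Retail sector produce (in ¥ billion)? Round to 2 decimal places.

Technical coefficients a_ij = z_ij / X_j:
  a_11 = 0/1250 = 0.00, a_21 = 312.5/1250 = 0.25, a_31 = 250/1250 = 0.20
  a_12 = 375/1250 = 0.30, a_22 = 500/1250 = 0.40, a_32 = 250/1250 = 0.20
  a_13 = 480/1200 = 0.40, a_23 = 120/1200 = 0.10, a_33 = 480/1200 = 0.40
I − A =
  [   1.00    -0.30    -0.40]
  [  -0.25     0.60    -0.10]
  [  -0.20    -0.20     0.60]
Cofactors of I−A, C_ij = (−1)^(i+j)·(minor ij) (rows/columns in the sector order above):
  C_11 = (0.60)(0.60) − (-0.10)(-0.20) = 0.3400
  C_12 = −[(-0.25)(0.60) − (-0.10)(-0.20)] = 0.1700
  C_13 = (-0.25)(-0.20) − (0.60)(-0.20) = 0.1700
  C_21 = −[(-0.30)(0.60) − (-0.40)(-0.20)] = 0.2600
  C_22 = (1.00)(0.60) − (-0.40)(-0.20) = 0.5200
  C_23 = −[(1.00)(-0.20) − (-0.30)(-0.20)] = 0.2600
  C_31 = (-0.30)(-0.10) − (-0.40)(0.60) = 0.2700
  C_32 = −[(1.00)(-0.10) − (-0.40)(-0.25)] = 0.2000
  C_33 = (1.00)(0.60) − (-0.30)(-0.25) = 0.5250
det(I−A) = Σ_j (I−A)_1j·C_1j = (1.00)(0.3400) + (-0.30)(0.1700) + (-0.40)(0.1700) = 0.2210
adj(I−A) = Cᵀ =
  [ 0.3400   0.2600   0.2700]
  [ 0.1700   0.5200   0.2000]
  [ 0.1700   0.2600   0.5250]
(I − A)⁻¹ = adj(I−A) / det(I−A) ≈
  [   1.5385     1.1765     1.2217]
  [   0.7692     2.3529     0.9050]
  [   0.7692     1.1765     2.3756]
x = (I − A)⁻¹ d = adj(I−A)·d / det(I−A), with det(I−A) = 0.2210:
  x_1 = (0.3400·40 + 0.2600·210 + 0.2700·40) / 0.2210 = 79.00 / 0.2210 ≈ 357.47
  x_2 = (0.1700·40 + 0.5200·210 + 0.2000·40) / 0.2210 = 124.00 / 0.2210 ≈ 561.09
  x_3 = (0.1700·40 + 0.2600·210 + 0.5250·40) / 0.2210 = 82.40 / 0.2210 ≈ 372.85

x_2 = 561.09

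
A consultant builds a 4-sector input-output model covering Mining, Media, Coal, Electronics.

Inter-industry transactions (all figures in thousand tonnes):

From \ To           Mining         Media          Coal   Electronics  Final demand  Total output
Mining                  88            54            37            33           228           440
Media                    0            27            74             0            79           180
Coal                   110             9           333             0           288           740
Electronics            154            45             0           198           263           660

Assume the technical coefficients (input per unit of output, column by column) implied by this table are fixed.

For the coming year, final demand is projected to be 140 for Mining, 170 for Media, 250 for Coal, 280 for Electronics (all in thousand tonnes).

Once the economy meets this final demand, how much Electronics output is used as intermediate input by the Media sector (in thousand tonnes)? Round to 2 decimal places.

Technical coefficients a_ij = z_ij / X_j:
  a_11 = 88/440 = 0.20, a_21 = 0/440 = 0.00, a_31 = 110/440 = 0.25, a_41 = 154/440 = 0.35
  a_12 = 54/180 = 0.30, a_22 = 27/180 = 0.15, a_32 = 9/180 = 0.05, a_42 = 45/180 = 0.25
  a_13 = 37/740 = 0.05, a_23 = 74/740 = 0.10, a_33 = 333/740 = 0.45, a_43 = 0/740 = 0.00
  a_14 = 33/660 = 0.05, a_24 = 0/660 = 0.00, a_34 = 0/660 = 0.00, a_44 = 198/660 = 0.30
I − A =
  [   0.80    -0.30    -0.05    -0.05]
  [   0.00     0.85    -0.10     0.00]
  [  -0.25    -0.05     0.55     0.00]
  [  -0.35    -0.25     0.00     0.70]
Compute the cofactors C_ij = (−1)^(i+j)·(3×3 minor ij) of I−A; the adjugate is their transpose:
adj(I−A) = Cᵀ =
  [ 0.323750   0.124125   0.052000   0.023125]
  [ 0.017500   0.289625   0.054250   0.001250]
  [ 0.148750   0.082750   0.461125   0.010625]
  [ 0.168125   0.165500   0.045375   0.351875]
det(I−A) = Σ_j (I−A)_1j·C_1j = (0.80)(0.323750) + (-0.30)(0.017500) + (-0.05)(0.148750) + (-0.05)(0.168125) = 0.23790625
(I − A)⁻¹ = adj(I−A) / det(I−A) ≈
  [   1.3608     0.5217     0.2186     0.0972]
  [   0.0736     1.2174     0.2280     0.0053]
  [   0.6252     0.3478     1.9383     0.0447]
  [   0.7067     0.6957     0.1907     1.4790]
First solve x = (I − A)⁻¹ d = adj(I−A)·d / det(I−A); in particular x_2 = (0.017500·140 + 0.289625·170 + 0.054250·250 + 0.001250·280) / 0.23790625 = 65.59875 / 0.23790625 ≈ 275.7336.
Intermediate flow from 4 to 2: z_42 = a_42 · x_2 = 0.25 × 65.59875 / 0.23790625 = 16.3996875 / 0.23790625 ≈ 68.93.

z_42 = 68.93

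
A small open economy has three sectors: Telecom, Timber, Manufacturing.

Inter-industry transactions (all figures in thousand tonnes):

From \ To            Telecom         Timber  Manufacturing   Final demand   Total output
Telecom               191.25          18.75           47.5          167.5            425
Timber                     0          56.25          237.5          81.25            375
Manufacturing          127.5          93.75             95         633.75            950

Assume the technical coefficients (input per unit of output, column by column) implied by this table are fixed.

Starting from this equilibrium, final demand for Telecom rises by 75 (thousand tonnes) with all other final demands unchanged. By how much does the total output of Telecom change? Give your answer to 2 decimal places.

Technical coefficients a_ij = z_ij / X_j:
  a_11 = 191.25/425 = 0.45, a_21 = 0/425 = 0.00, a_31 = 127.5/425 = 0.30
  a_12 = 18.75/375 = 0.05, a_22 = 56.25/375 = 0.15, a_32 = 93.75/375 = 0.25
  a_13 = 47.5/950 = 0.05, a_23 = 237.5/950 = 0.25, a_33 = 95/950 = 0.10
I − A =
  [   0.55    -0.05    -0.05]
  [   0.00     0.85    -0.25]
  [  -0.30    -0.25     0.90]
Cofactors of I−A, C_ij = (−1)^(i+j)·(minor ij) (rows/columns in the sector order above):
  C_11 = (0.85)(0.90) − (-0.25)(-0.25) = 0.7025
  C_12 = −[(0.00)(0.90) − (-0.25)(-0.30)] = 0.0750
  C_13 = (0.00)(-0.25) − (0.85)(-0.30) = 0.2550
  C_21 = −[(-0.05)(0.90) − (-0.05)(-0.25)] = 0.0575
  C_22 = (0.55)(0.90) − (-0.05)(-0.30) = 0.4800
  C_23 = −[(0.55)(-0.25) − (-0.05)(-0.30)] = 0.1525
  C_31 = (-0.05)(-0.25) − (-0.05)(0.85) = 0.0550
  C_32 = −[(0.55)(-0.25) − (-0.05)(0.00)] = 0.1375
  C_33 = (0.55)(0.85) − (-0.05)(0.00) = 0.4675
det(I−A) = Σ_j (I−A)_1j·C_1j = (0.55)(0.7025) + (-0.05)(0.0750) + (-0.05)(0.2550) = 0.369875
adj(I−A) = Cᵀ =
  [ 0.7025   0.0575   0.0550]
  [ 0.0750   0.4800   0.1375]
  [ 0.2550   0.1525   0.4675]
(I − A)⁻¹ = adj(I−A) / det(I−A) ≈
  [   1.8993     0.1555     0.1487]
  [   0.2028     1.2977     0.3717]
  [   0.6894     0.4123     1.2639]
Δx = (I − A)⁻¹ Δd with Δd having +75 in the Telecom component and 0 elsewhere.
So Δx_1 = L_11 · (+75), where L_11 = adj(I−A)_11 / det(I−A) = 0.7025 / 0.369875.
Δx_1 = 0.7025 × (+75) / 0.369875 = 52.6875 / 0.369875 ≈ 142.45.

Δx_1 = 142.45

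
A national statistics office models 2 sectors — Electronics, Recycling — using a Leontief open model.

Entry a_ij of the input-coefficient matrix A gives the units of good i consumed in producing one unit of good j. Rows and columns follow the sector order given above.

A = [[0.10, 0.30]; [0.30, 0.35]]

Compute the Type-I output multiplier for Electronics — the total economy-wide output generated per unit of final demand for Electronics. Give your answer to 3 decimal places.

I − A =
  [   0.90    -0.30]
  [  -0.30     0.65]
det(I−A) = (0.90)(0.65) − (-0.30)(-0.30) = 0.4950
adj(I−A) = [[0.65, 0.30], [0.30, 0.90]]
(I − A)⁻¹ = adj(I−A) / det(I−A) ≈
  [   1.3131     0.6061]
  [   0.6061     1.8182]
The output multiplier for sector j is the column-j sum of the Leontief inverse (I − A)⁻¹ = adj(I−A) / det(I−A).
Column E of adj(I−A): (0.65, 0.30); det(I−A) = 0.4950.
m_E = (0.65 + 0.30) / 0.4950 = 0.95 / 0.4950 ≈ 1.919.

m_E = 1.919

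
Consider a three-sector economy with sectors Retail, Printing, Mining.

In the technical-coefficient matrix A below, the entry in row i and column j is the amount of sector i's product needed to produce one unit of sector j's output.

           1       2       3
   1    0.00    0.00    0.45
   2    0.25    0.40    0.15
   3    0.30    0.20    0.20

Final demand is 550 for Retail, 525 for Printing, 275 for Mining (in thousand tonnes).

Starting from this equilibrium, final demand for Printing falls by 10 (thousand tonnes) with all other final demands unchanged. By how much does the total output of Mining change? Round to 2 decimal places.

Δx_3 = -5.77

I − A =
  [   1.00     0.00    -0.45]
  [  -0.25     0.60    -0.15]
  [  -0.30    -0.20     0.80]
Cofactors of I−A, C_ij = (−1)^(i+j)·(minor ij) (rows/columns in the sector order above):
  C_11 = (0.60)(0.80) − (-0.15)(-0.20) = 0.4500
  C_12 = −[(-0.25)(0.80) − (-0.15)(-0.30)] = 0.2450
  C_13 = (-0.25)(-0.20) − (0.60)(-0.30) = 0.2300
  C_21 = −[(0.00)(0.80) − (-0.45)(-0.20)] = 0.0900
  C_22 = (1.00)(0.80) − (-0.45)(-0.30) = 0.6650
  C_23 = −[(1.00)(-0.20) − (0.00)(-0.30)] = 0.2000
  C_31 = (0.00)(-0.15) − (-0.45)(0.60) = 0.2700
  C_32 = −[(1.00)(-0.15) − (-0.45)(-0.25)] = 0.2625
  C_33 = (1.00)(0.60) − (0.00)(-0.25) = 0.6000
det(I−A) = Σ_j (I−A)_1j·C_1j = (1.00)(0.4500) + (0.00)(0.2450) + (-0.45)(0.2300) = 0.3465
adj(I−A) = Cᵀ =
  [ 0.4500   0.0900   0.2700]
  [ 0.2450   0.6650   0.2625]
  [ 0.2300   0.2000   0.6000]
(I − A)⁻¹ = adj(I−A) / det(I−A) ≈
  [   1.2987     0.2597     0.7792]
  [   0.7071     1.9192     0.7576]
  [   0.6638     0.5772     1.7316]
Δx = (I − A)⁻¹ Δd with Δd having -10 in the Printing component and 0 elsewhere.
So Δx_3 = L_32 · (-10), where L_32 = adj(I−A)_32 / det(I−A) = 0.2000 / 0.3465.
Δx_3 = 0.2000 × (-10) / 0.3465 = -2.00 / 0.3465 ≈ -5.77.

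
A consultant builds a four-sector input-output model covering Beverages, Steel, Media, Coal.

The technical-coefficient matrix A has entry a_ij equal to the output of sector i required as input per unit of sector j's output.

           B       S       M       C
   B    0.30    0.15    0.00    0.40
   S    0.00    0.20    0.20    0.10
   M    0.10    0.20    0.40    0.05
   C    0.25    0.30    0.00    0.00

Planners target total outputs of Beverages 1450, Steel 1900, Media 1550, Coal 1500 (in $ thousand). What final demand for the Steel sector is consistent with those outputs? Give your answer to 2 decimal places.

I − A =
  [   0.70    -0.15     0.00    -0.40]
  [   0.00     0.80    -0.20    -0.10]
  [  -0.10    -0.20     0.60    -0.05]
  [  -0.25    -0.30     0.00     1.00]
d = (I − A) x:
  d_B = (+0.70)·1450 + (-0.15)·1900 + (+0.00)·1550 + (-0.40)·1500 = 130.00
  d_S = (+0.00)·1450 + (+0.80)·1900 + (-0.20)·1550 + (-0.10)·1500 = 1060.00
  d_M = (-0.10)·1450 + (-0.20)·1900 + (+0.60)·1550 + (-0.05)·1500 = 330.00
  d_C = (-0.25)·1450 + (-0.30)·1900 + (+0.00)·1550 + (+1.00)·1500 = 567.50

d_S = 1060.00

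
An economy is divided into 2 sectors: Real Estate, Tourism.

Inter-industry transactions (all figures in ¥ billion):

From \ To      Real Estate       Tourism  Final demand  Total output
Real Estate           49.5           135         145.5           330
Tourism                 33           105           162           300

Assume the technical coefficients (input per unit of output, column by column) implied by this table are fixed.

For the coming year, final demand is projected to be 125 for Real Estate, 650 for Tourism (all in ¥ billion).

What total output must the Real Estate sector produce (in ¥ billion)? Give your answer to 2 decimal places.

Technical coefficients a_ij = z_ij / X_j:
  a_11 = 49.5/330 = 0.15, a_21 = 33/330 = 0.10
  a_12 = 135/300 = 0.45, a_22 = 105/300 = 0.35
I − A =
  [   0.85    -0.45]
  [  -0.10     0.65]
det(I−A) = (0.85)(0.65) − (-0.45)(-0.10) = 0.5075
adj(I−A) = [[0.65, 0.45], [0.10, 0.85]]
(I − A)⁻¹ = adj(I−A) / det(I−A) ≈
  [   1.2808     0.8867]
  [   0.1970     1.6749]
x = (I − A)⁻¹ d = adj(I−A)·d / det(I−A), with det(I−A) = 0.5075:
  x_1 = (0.65·125 + 0.45·650) / 0.5075 = 373.75 / 0.5075 ≈ 736.45
  x_2 = (0.10·125 + 0.85·650) / 0.5075 = 565.00 / 0.5075 ≈ 1113.30

x_1 = 736.45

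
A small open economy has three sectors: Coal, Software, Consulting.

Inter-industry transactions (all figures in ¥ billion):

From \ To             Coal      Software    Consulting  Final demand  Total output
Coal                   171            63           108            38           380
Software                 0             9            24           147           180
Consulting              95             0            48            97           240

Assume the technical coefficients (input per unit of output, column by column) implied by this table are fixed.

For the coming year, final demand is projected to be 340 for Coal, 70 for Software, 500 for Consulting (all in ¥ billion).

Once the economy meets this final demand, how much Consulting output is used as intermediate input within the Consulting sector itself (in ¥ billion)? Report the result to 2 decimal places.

z_33 = 230.26

Technical coefficients a_ij = z_ij / X_j:
  a_11 = 171/380 = 0.45, a_21 = 0/380 = 0.00, a_31 = 95/380 = 0.25
  a_12 = 63/180 = 0.35, a_22 = 9/180 = 0.05, a_32 = 0/180 = 0.00
  a_13 = 108/240 = 0.45, a_23 = 24/240 = 0.10, a_33 = 48/240 = 0.20
I − A =
  [   0.55    -0.35    -0.45]
  [   0.00     0.95    -0.10]
  [  -0.25     0.00     0.80]
Cofactors of I−A, C_ij = (−1)^(i+j)·(minor ij) (rows/columns in the sector order above):
  C_11 = (0.95)(0.80) − (-0.10)(0.00) = 0.7600
  C_12 = −[(0.00)(0.80) − (-0.10)(-0.25)] = 0.0250
  C_13 = (0.00)(0.00) − (0.95)(-0.25) = 0.2375
  C_21 = −[(-0.35)(0.80) − (-0.45)(0.00)] = 0.2800
  C_22 = (0.55)(0.80) − (-0.45)(-0.25) = 0.3275
  C_23 = −[(0.55)(0.00) − (-0.35)(-0.25)] = 0.0875
  C_31 = (-0.35)(-0.10) − (-0.45)(0.95) = 0.4625
  C_32 = −[(0.55)(-0.10) − (-0.45)(0.00)] = 0.0550
  C_33 = (0.55)(0.95) − (-0.35)(0.00) = 0.5225
det(I−A) = Σ_j (I−A)_1j·C_1j = (0.55)(0.7600) + (-0.35)(0.0250) + (-0.45)(0.2375) = 0.302375
adj(I−A) = Cᵀ =
  [ 0.7600   0.2800   0.4625]
  [ 0.0250   0.3275   0.0550]
  [ 0.2375   0.0875   0.5225]
(I − A)⁻¹ = adj(I−A) / det(I−A) ≈
  [   2.5134     0.9260     1.5296]
  [   0.0827     1.0831     0.1819]
  [   0.7854     0.2894     1.7280]
First solve x = (I − A)⁻¹ d = adj(I−A)·d / det(I−A); in particular x_3 = (0.2375·340 + 0.0875·70 + 0.5225·500) / 0.302375 = 348.125 / 0.302375 ≈ 1151.3022.
Intermediate flow from 3 to 3: z_33 = a_33 · x_3 = 0.20 × 348.125 / 0.302375 = 69.625 / 0.302375 ≈ 230.26.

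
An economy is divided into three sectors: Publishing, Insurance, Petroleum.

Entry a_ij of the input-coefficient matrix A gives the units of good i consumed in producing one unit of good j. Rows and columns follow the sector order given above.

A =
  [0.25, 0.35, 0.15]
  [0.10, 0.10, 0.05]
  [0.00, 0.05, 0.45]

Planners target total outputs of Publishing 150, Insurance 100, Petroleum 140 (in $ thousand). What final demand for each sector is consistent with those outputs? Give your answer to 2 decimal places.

I − A =
  [   0.75    -0.35    -0.15]
  [  -0.10     0.90    -0.05]
  [   0.00    -0.05     0.55]
d = (I − A) x:
  d_1 = (+0.75)·150 + (-0.35)·100 + (-0.15)·140 = 56.50
  d_2 = (-0.10)·150 + (+0.90)·100 + (-0.05)·140 = 68.00
  d_3 = (+0.00)·150 + (-0.05)·100 + (+0.55)·140 = 72.00

d_1 = 56.50, d_2 = 68.00, d_3 = 72.00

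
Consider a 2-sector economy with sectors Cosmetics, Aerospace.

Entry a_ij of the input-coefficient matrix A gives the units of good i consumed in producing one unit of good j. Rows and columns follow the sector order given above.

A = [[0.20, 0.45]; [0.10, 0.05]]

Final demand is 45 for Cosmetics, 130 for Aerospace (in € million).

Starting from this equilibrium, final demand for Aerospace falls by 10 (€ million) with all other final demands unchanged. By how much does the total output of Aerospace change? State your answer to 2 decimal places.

Δx_A = -11.19

I − A =
  [   0.80    -0.45]
  [  -0.10     0.95]
det(I−A) = (0.80)(0.95) − (-0.45)(-0.10) = 0.7150
adj(I−A) = [[0.95, 0.45], [0.10, 0.80]]
(I − A)⁻¹ = adj(I−A) / det(I−A) ≈
  [   1.3287     0.6294]
  [   0.1399     1.1189]
Δx = (I − A)⁻¹ Δd with Δd having -10 in the Aerospace component and 0 elsewhere.
So Δx_A = L_AA · (-10), where L_AA = adj(I−A)_AA / det(I−A) = 0.80 / 0.7150.
Δx_A = 0.80 × (-10) / 0.7150 = -8.00 / 0.7150 ≈ -11.19.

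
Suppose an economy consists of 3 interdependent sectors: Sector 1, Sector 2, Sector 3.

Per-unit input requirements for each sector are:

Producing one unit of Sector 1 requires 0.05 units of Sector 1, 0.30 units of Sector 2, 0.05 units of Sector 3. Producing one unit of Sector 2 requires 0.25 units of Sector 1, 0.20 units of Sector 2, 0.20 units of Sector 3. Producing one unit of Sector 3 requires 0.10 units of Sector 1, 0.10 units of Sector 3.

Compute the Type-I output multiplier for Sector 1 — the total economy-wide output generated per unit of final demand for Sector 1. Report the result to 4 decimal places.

m_1 = 1.7972

I − A =
  [   0.95    -0.25    -0.10]
  [  -0.30     0.80     0.00]
  [  -0.05    -0.20     0.90]
Cofactors of I−A, C_ij = (−1)^(i+j)·(minor ij) (rows/columns in the sector order above):
  C_11 = (0.80)(0.90) − (0.00)(-0.20) = 0.7200
  C_12 = −[(-0.30)(0.90) − (0.00)(-0.05)] = 0.2700
  C_13 = (-0.30)(-0.20) − (0.80)(-0.05) = 0.1000
  C_21 = −[(-0.25)(0.90) − (-0.10)(-0.20)] = 0.2450
  C_22 = (0.95)(0.90) − (-0.10)(-0.05) = 0.8500
  C_23 = −[(0.95)(-0.20) − (-0.25)(-0.05)] = 0.2025
  C_31 = (-0.25)(0.00) − (-0.10)(0.80) = 0.0800
  C_32 = −[(0.95)(0.00) − (-0.10)(-0.30)] = 0.0300
  C_33 = (0.95)(0.80) − (-0.25)(-0.30) = 0.6850
det(I−A) = Σ_j (I−A)_1j·C_1j = (0.95)(0.7200) + (-0.25)(0.2700) + (-0.10)(0.1000) = 0.6065
adj(I−A) = Cᵀ =
  [ 0.7200   0.2450   0.0800]
  [ 0.2700   0.8500   0.0300]
  [ 0.1000   0.2025   0.6850]
(I − A)⁻¹ = adj(I−A) / det(I−A) ≈
  [   1.18714     0.40396     0.13190]
  [   0.44518     1.40148     0.04946]
  [   0.16488     0.33388     1.12943]
The output multiplier for sector j is the column-j sum of the Leontief inverse (I − A)⁻¹ = adj(I−A) / det(I−A).
Column 1 of adj(I−A): (0.7200, 0.2700, 0.1000); det(I−A) = 0.6065.
m_1 = (0.7200 + 0.2700 + 0.1000) / 0.6065 = 1.09 / 0.6065 ≈ 1.7972.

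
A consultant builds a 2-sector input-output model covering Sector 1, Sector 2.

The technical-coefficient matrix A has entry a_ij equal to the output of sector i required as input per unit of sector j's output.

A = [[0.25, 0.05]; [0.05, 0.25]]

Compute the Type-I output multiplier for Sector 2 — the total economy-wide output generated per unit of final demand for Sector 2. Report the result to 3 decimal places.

m_2 = 1.429

I − A =
  [   0.75    -0.05]
  [  -0.05     0.75]
det(I−A) = (0.75)(0.75) − (-0.05)(-0.05) = 0.5600
adj(I−A) = [[0.75, 0.05], [0.05, 0.75]]
(I − A)⁻¹ = adj(I−A) / det(I−A) ≈
  [   1.3393     0.0893]
  [   0.0893     1.3393]
The output multiplier for sector j is the column-j sum of the Leontief inverse (I − A)⁻¹ = adj(I−A) / det(I−A).
Column 2 of adj(I−A): (0.05, 0.75); det(I−A) = 0.5600.
m_2 = (0.05 + 0.75) / 0.5600 = 0.80 / 0.5600 ≈ 1.429.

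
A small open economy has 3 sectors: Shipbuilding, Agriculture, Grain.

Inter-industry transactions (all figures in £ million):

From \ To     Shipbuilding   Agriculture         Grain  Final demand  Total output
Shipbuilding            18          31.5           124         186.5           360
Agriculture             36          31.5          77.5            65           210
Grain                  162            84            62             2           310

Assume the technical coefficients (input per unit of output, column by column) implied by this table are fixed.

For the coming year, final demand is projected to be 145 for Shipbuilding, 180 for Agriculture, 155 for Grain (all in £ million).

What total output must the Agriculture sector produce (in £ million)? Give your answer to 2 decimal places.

x_2 = 496.50

Technical coefficients a_ij = z_ij / X_j:
  a_11 = 18/360 = 0.05, a_21 = 36/360 = 0.10, a_31 = 162/360 = 0.45
  a_12 = 31.5/210 = 0.15, a_22 = 31.5/210 = 0.15, a_32 = 84/210 = 0.40
  a_13 = 124/310 = 0.40, a_23 = 77.5/310 = 0.25, a_33 = 62/310 = 0.20
I − A =
  [   0.95    -0.15    -0.40]
  [  -0.10     0.85    -0.25]
  [  -0.45    -0.40     0.80]
Cofactors of I−A, C_ij = (−1)^(i+j)·(minor ij) (rows/columns in the sector order above):
  C_11 = (0.85)(0.80) − (-0.25)(-0.40) = 0.5800
  C_12 = −[(-0.10)(0.80) − (-0.25)(-0.45)] = 0.1925
  C_13 = (-0.10)(-0.40) − (0.85)(-0.45) = 0.4225
  C_21 = −[(-0.15)(0.80) − (-0.40)(-0.40)] = 0.2800
  C_22 = (0.95)(0.80) − (-0.40)(-0.45) = 0.5800
  C_23 = −[(0.95)(-0.40) − (-0.15)(-0.45)] = 0.4475
  C_31 = (-0.15)(-0.25) − (-0.40)(0.85) = 0.3775
  C_32 = −[(0.95)(-0.25) − (-0.40)(-0.10)] = 0.2775
  C_33 = (0.95)(0.85) − (-0.15)(-0.10) = 0.7925
det(I−A) = Σ_j (I−A)_1j·C_1j = (0.95)(0.5800) + (-0.15)(0.1925) + (-0.40)(0.4225) = 0.353125
adj(I−A) = Cᵀ =
  [ 0.5800   0.2800   0.3775]
  [ 0.1925   0.5800   0.2775]
  [ 0.4225   0.4475   0.7925]
(I − A)⁻¹ = adj(I−A) / det(I−A) ≈
  [   1.6425     0.7929     1.0690]
  [   0.5451     1.6425     0.7858]
  [   1.1965     1.2673     2.2442]
x = (I − A)⁻¹ d = adj(I−A)·d / det(I−A), with det(I−A) = 0.353125:
  x_1 = (0.5800·145 + 0.2800·180 + 0.3775·155) / 0.353125 = 193.0125 / 0.353125 ≈ 546.58
  x_2 = (0.1925·145 + 0.5800·180 + 0.2775·155) / 0.353125 = 175.325 / 0.353125 ≈ 496.50
  x_3 = (0.4225·145 + 0.4475·180 + 0.7925·155) / 0.353125 = 264.65 / 0.353125 ≈ 749.45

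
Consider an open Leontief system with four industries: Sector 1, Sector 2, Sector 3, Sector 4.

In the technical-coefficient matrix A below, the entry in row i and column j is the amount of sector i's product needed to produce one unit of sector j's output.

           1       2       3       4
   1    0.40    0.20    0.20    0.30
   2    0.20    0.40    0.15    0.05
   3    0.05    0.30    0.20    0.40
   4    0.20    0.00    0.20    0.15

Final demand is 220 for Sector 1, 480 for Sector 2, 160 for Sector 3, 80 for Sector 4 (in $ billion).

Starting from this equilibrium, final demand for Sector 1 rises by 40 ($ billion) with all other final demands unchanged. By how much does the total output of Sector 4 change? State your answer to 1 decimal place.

Δx_4 = 40.0

I − A =
  [   0.60    -0.20    -0.20    -0.30]
  [  -0.20     0.60    -0.15    -0.05]
  [  -0.05    -0.30     0.80    -0.40]
  [  -0.20     0.00    -0.20     0.85]
Compute the cofactors C_ij = (−1)^(i+j)·(3×3 minor ij) of I−A; the adjugate is their transpose:
adj(I−A) = Cᵀ =
  [ 0.318750   0.189000   0.165500   0.201500]
  [ 0.146875   0.284500   0.121500   0.125750]
  [ 0.127500   0.159500   0.234000   0.164500]
  [ 0.105000   0.082000   0.094000   0.209500]
det(I−A) = Σ_j (I−A)_1j·C_1j = (0.60)(0.318750) + (-0.20)(0.146875) + (-0.20)(0.127500) + (-0.30)(0.105000) = 0.104875
(I − A)⁻¹ = adj(I−A) / det(I−A) ≈
  [   3.0393     1.8021     1.5781     1.9213]
  [   1.4005     2.7128     1.1585     1.1990]
  [   1.2157     1.5209     2.2312     1.5685]
  [   1.0012     0.7819     0.8963     1.9976]
Δx = (I − A)⁻¹ Δd with Δd having +40 in the Sector 1 component and 0 elsewhere.
So Δx_4 = L_41 · (+40), where L_41 = adj(I−A)_41 / det(I−A) = 0.105000 / 0.104875.
Δx_4 = 0.105000 × (+40) / 0.104875 = 4.20 / 0.104875 ≈ 40.0.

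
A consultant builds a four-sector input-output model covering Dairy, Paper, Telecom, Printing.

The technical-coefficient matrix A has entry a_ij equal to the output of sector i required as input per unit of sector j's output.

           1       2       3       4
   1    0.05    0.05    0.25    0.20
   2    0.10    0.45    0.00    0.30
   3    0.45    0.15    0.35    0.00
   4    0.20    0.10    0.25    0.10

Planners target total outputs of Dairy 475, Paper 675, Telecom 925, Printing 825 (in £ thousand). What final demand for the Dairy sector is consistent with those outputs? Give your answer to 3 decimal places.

d_1 = 21.250

I − A =
  [   0.95    -0.05    -0.25    -0.20]
  [  -0.10     0.55     0.00    -0.30]
  [  -0.45    -0.15     0.65     0.00]
  [  -0.20    -0.10    -0.25     0.90]
d = (I − A) x:
  d_1 = (+0.95)·475 + (-0.05)·675 + (-0.25)·925 + (-0.20)·825 = 21.250
  d_2 = (-0.10)·475 + (+0.55)·675 + (+0.00)·925 + (-0.30)·825 = 76.250
  d_3 = (-0.45)·475 + (-0.15)·675 + (+0.65)·925 + (+0.00)·825 = 286.250
  d_4 = (-0.20)·475 + (-0.10)·675 + (-0.25)·925 + (+0.90)·825 = 348.750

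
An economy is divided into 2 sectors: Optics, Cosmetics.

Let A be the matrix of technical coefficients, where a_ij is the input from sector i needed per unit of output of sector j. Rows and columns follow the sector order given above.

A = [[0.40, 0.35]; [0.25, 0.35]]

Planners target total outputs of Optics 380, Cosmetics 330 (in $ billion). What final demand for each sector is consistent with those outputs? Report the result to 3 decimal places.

I − A =
  [   0.60    -0.35]
  [  -0.25     0.65]
d = (I − A) x:
  d_1 = (+0.60)·380 + (-0.35)·330 = 112.500
  d_2 = (-0.25)·380 + (+0.65)·330 = 119.500

d_1 = 112.500, d_2 = 119.500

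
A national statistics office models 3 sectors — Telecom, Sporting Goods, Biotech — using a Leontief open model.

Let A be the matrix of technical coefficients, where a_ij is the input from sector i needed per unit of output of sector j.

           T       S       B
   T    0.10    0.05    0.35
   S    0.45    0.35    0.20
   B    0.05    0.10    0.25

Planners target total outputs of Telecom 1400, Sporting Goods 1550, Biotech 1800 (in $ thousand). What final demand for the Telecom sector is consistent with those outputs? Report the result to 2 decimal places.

d_T = 552.50

I − A =
  [   0.90    -0.05    -0.35]
  [  -0.45     0.65    -0.20]
  [  -0.05    -0.10     0.75]
d = (I − A) x:
  d_T = (+0.90)·1400 + (-0.05)·1550 + (-0.35)·1800 = 552.50
  d_S = (-0.45)·1400 + (+0.65)·1550 + (-0.20)·1800 = 17.50
  d_B = (-0.05)·1400 + (-0.10)·1550 + (+0.75)·1800 = 1125.00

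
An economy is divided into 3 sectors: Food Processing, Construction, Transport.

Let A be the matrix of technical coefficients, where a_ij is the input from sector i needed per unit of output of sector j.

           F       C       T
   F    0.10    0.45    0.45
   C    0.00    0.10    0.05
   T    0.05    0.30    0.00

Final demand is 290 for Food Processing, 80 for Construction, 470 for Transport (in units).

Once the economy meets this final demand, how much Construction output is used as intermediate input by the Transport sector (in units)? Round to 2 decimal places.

z_CT = 26.91

I − A =
  [   0.90    -0.45    -0.45]
  [   0.00     0.90    -0.05]
  [  -0.05    -0.30     1.00]
Cofactors of I−A, C_ij = (−1)^(i+j)·(minor ij) (rows/columns in the sector order above):
  C_11 = (0.90)(1.00) − (-0.05)(-0.30) = 0.8850
  C_12 = −[(0.00)(1.00) − (-0.05)(-0.05)] = 0.0025
  C_13 = (0.00)(-0.30) − (0.90)(-0.05) = 0.0450
  C_21 = −[(-0.45)(1.00) − (-0.45)(-0.30)] = 0.5850
  C_22 = (0.90)(1.00) − (-0.45)(-0.05) = 0.8775
  C_23 = −[(0.90)(-0.30) − (-0.45)(-0.05)] = 0.2925
  C_31 = (-0.45)(-0.05) − (-0.45)(0.90) = 0.4275
  C_32 = −[(0.90)(-0.05) − (-0.45)(0.00)] = 0.0450
  C_33 = (0.90)(0.90) − (-0.45)(0.00) = 0.8100
det(I−A) = Σ_j (I−A)_1j·C_1j = (0.90)(0.8850) + (-0.45)(0.0025) + (-0.45)(0.0450) = 0.775125
adj(I−A) = Cᵀ =
  [ 0.8850   0.5850   0.4275]
  [ 0.0025   0.8775   0.0450]
  [ 0.0450   0.2925   0.8100]
(I − A)⁻¹ = adj(I−A) / det(I−A) ≈
  [   1.1418     0.7547     0.5515]
  [   0.0032     1.1321     0.0581]
  [   0.0581     0.3774     1.0450]
First solve x = (I − A)⁻¹ d = adj(I−A)·d / det(I−A); in particular x_T = (0.0450·290 + 0.2925·80 + 0.8100·470) / 0.775125 = 417.15 / 0.775125 ≈ 538.1713.
Intermediate flow from C to T: z_CT = a_CT · x_T = 0.05 × 417.15 / 0.775125 = 20.8575 / 0.775125 ≈ 26.91.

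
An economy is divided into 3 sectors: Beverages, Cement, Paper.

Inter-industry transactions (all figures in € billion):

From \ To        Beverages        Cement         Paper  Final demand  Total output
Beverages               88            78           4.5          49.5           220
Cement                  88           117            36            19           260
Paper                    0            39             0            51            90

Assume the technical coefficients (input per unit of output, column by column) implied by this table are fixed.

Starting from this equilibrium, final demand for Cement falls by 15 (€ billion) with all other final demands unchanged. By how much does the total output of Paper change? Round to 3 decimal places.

Δx_P = -7.895

Technical coefficients a_ij = z_ij / X_j:
  a_BB = 88/220 = 0.40, a_CB = 88/220 = 0.40, a_PB = 0/220 = 0.00
  a_BC = 78/260 = 0.30, a_CC = 117/260 = 0.45, a_PC = 39/260 = 0.15
  a_BP = 4.5/90 = 0.05, a_CP = 36/90 = 0.40, a_PP = 0/90 = 0.00
I − A =
  [   0.60    -0.30    -0.05]
  [  -0.40     0.55    -0.40]
  [   0.00    -0.15     1.00]
Cofactors of I−A, C_ij = (−1)^(i+j)·(minor ij) (rows/columns in the sector order above):
  C_11 = (0.55)(1.00) − (-0.40)(-0.15) = 0.4900
  C_12 = −[(-0.40)(1.00) − (-0.40)(0.00)] = 0.4000
  C_13 = (-0.40)(-0.15) − (0.55)(0.00) = 0.0600
  C_21 = −[(-0.30)(1.00) − (-0.05)(-0.15)] = 0.3075
  C_22 = (0.60)(1.00) − (-0.05)(0.00) = 0.6000
  C_23 = −[(0.60)(-0.15) − (-0.30)(0.00)] = 0.0900
  C_31 = (-0.30)(-0.40) − (-0.05)(0.55) = 0.1475
  C_32 = −[(0.60)(-0.40) − (-0.05)(-0.40)] = 0.2600
  C_33 = (0.60)(0.55) − (-0.30)(-0.40) = 0.2100
det(I−A) = Σ_j (I−A)_1j·C_1j = (0.60)(0.4900) + (-0.30)(0.4000) + (-0.05)(0.0600) = 0.1710
adj(I−A) = Cᵀ =
  [ 0.4900   0.3075   0.1475]
  [ 0.4000   0.6000   0.2600]
  [ 0.0600   0.0900   0.2100]
(I − A)⁻¹ = adj(I−A) / det(I−A) ≈
  [   2.8655     1.7982     0.8626]
  [   2.3392     3.5088     1.5205]
  [   0.3509     0.5263     1.2281]
Δx = (I − A)⁻¹ Δd with Δd having -15 in the Cement component and 0 elsewhere.
So Δx_P = L_PC · (-15), where L_PC = adj(I−A)_PC / det(I−A) = 0.0900 / 0.1710.
Δx_P = 0.0900 × (-15) / 0.1710 = -1.35 / 0.1710 ≈ -7.895.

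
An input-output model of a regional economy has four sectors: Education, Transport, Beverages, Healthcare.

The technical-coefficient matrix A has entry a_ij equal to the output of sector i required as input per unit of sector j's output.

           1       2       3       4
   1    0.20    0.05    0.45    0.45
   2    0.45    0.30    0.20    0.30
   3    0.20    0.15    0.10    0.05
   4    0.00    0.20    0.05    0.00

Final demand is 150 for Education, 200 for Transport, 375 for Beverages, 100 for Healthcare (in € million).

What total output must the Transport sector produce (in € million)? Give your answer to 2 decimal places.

I − A =
  [   0.80    -0.05    -0.45    -0.45]
  [  -0.45     0.70    -0.20    -0.30]
  [  -0.20    -0.15     0.90    -0.05]
  [   0.00    -0.20    -0.05     1.00]
Compute the cofactors C_ij = (−1)^(i+j)·(3×3 minor ij) of I−A; the adjugate is their transpose:
adj(I−A) = Cᵀ =
  [ 0.540000   0.201250   0.332500   0.320000]
  [ 0.446875   0.623500   0.384625   0.407375]
  [ 0.200000   0.156000   0.449000   0.159250]
  [ 0.099375   0.132500   0.099375   0.364375]
det(I−A) = Σ_j (I−A)_1j·C_1j = (0.80)(0.540000) + (-0.05)(0.446875) + (-0.45)(0.200000) + (-0.45)(0.099375) = 0.2749375
(I − A)⁻¹ = adj(I−A) / det(I−A) ≈
  [   1.9641     0.7320     1.2094     1.1639]
  [   1.6254     2.2678     1.3990     1.4817]
  [   0.7274     0.5674     1.6331     0.5792]
  [   0.3614     0.4819     0.3614     1.3253]
x = (I − A)⁻¹ d = adj(I−A)·d / det(I−A), with det(I−A) = 0.2749375:
  x_1 = (0.540000·150 + 0.201250·200 + 0.332500·375 + 0.320000·100) / 0.2749375 = 277.9375 / 0.2749375 ≈ 1010.91
  x_2 = (0.446875·150 + 0.623500·200 + 0.384625·375 + 0.407375·100) / 0.2749375 = 376.703125 / 0.2749375 ≈ 1370.14
  x_3 = (0.200000·150 + 0.156000·200 + 0.449000·375 + 0.159250·100) / 0.2749375 = 245.50 / 0.2749375 ≈ 892.93
  x_4 = (0.099375·150 + 0.132500·200 + 0.099375·375 + 0.364375·100) / 0.2749375 = 115.109375 / 0.2749375 ≈ 418.67

x_2 = 1370.14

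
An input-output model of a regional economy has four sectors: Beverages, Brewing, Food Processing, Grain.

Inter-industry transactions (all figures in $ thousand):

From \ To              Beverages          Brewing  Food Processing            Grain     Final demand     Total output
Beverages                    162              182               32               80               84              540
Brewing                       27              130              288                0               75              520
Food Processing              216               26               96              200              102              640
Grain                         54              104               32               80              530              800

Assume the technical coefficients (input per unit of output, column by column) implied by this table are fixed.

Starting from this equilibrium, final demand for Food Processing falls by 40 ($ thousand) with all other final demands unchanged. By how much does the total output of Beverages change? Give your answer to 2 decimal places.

Technical coefficients a_ij = z_ij / X_j:
  a_11 = 162/540 = 0.30, a_21 = 27/540 = 0.05, a_31 = 216/540 = 0.40, a_41 = 54/540 = 0.10
  a_12 = 182/520 = 0.35, a_22 = 130/520 = 0.25, a_32 = 26/520 = 0.05, a_42 = 104/520 = 0.20
  a_13 = 32/640 = 0.05, a_23 = 288/640 = 0.45, a_33 = 96/640 = 0.15, a_43 = 32/640 = 0.05
  a_14 = 80/800 = 0.10, a_24 = 0/800 = 0.00, a_34 = 200/800 = 0.25, a_44 = 80/800 = 0.10
I − A =
  [   0.70    -0.35    -0.05    -0.10]
  [  -0.05     0.75    -0.45     0.00]
  [  -0.40    -0.05     0.85    -0.25]
  [  -0.10    -0.20    -0.05     0.90]
Compute the cofactors C_ij = (−1)^(i+j)·(3×3 minor ij) of I−A; the adjugate is their transpose:
adj(I−A) = Cᵀ =
  [ 0.521625   0.285375   0.188250   0.110250]
  [ 0.210875   0.497000   0.281500   0.101625]
  [ 0.293500   0.208750   0.448250   0.157125]
  [ 0.121125   0.153750   0.108375   0.337500]
det(I−A) = Σ_j (I−A)_1j·C_1j = (0.70)(0.521625) + (-0.35)(0.210875) + (-0.05)(0.293500) + (-0.10)(0.121125) = 0.26454375
(I − A)⁻¹ = adj(I−A) / det(I−A) ≈
  [   1.9718     1.0787     0.7116     0.4168]
  [   0.7971     1.8787     1.0641     0.3842]
  [   1.1095     0.7891     1.6944     0.5939]
  [   0.4579     0.5812     0.4097     1.2758]
Δx = (I − A)⁻¹ Δd with Δd having -40 in the Food Processing component and 0 elsewhere.
So Δx_1 = L_13 · (-40), where L_13 = adj(I−A)_13 / det(I−A) = 0.188250 / 0.26454375.
Δx_1 = 0.188250 × (-40) / 0.26454375 = -7.53 / 0.26454375 ≈ -28.46.

Δx_1 = -28.46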